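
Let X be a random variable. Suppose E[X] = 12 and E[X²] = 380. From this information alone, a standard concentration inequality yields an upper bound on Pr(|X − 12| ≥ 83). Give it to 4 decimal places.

0.0343

The first two moments determine the variance, so Chebyshev's inequality is the sharpest standard bound available.
Var(X) = E[X²] − (E[X])² = 380 − 144 = 236.
Chebyshev's inequality: Pr(|X − μ| ≥ t) ≤ Var(X)/t² = 236/6889 = 0.0343.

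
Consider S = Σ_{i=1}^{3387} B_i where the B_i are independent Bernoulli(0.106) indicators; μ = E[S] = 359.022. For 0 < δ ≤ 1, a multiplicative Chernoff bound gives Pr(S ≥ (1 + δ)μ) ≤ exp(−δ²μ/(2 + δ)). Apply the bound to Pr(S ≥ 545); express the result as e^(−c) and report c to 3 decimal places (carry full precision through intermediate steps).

Write 545 = (1 + δ)μ, so δ = 545/359.022 − 1 = 0.5180128…
Then the exponent is δ²μ/(2 + δ) = (545 − μ)² / (μ·(2 + δ)) = 38.259928.

38.260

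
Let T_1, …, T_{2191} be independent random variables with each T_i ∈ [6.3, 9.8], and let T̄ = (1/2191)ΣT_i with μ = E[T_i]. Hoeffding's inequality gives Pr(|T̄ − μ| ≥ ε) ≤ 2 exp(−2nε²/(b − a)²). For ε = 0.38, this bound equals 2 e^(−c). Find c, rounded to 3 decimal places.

51.654

c = 2nε²/(b − a)² = 2·2191·0.38² / 3.5² = 51.6539.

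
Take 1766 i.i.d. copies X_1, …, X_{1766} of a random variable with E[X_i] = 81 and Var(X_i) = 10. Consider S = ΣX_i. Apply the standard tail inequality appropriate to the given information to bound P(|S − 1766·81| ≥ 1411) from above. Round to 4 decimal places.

With mean and variance of each term known, Chebyshev's inequality bounds the deviation of the sum (or sample mean).
Var(S) = n·Var(X_i) = 1766·10 = 17660.
Chebyshev: P(|S − 1766·81| ≥ 1411) ≤ Var(S)/1411² = 17660/1990921 = 0.0089.

0.0089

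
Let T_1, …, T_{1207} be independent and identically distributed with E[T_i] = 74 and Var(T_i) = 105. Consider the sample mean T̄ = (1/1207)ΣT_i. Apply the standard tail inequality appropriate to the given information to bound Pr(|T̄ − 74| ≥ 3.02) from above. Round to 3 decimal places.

0.010

With mean and variance of each term known, Chebyshev's inequality bounds the deviation of the sum (or sample mean).
Var(T̄) = Var(T_i)/n = 105/1207 = 0.086993.
Chebyshev: Pr(|T̄ − 74| ≥ 3.02) ≤ Var(T̄)/(3.02)² = 105/(1207·3.02²) = 0.0095.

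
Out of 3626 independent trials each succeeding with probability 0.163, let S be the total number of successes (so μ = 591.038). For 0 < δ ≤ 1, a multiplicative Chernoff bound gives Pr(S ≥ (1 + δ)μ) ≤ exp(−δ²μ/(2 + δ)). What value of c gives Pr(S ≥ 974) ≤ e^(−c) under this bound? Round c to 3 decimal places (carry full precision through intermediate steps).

Write 974 = (1 + δ)μ, so δ = 974/591.038 − 1 = 0.6479482…
Then the exponent is δ²μ/(2 + δ) = (974 − μ)² / (μ·(2 + δ)) = 93.710117.

93.710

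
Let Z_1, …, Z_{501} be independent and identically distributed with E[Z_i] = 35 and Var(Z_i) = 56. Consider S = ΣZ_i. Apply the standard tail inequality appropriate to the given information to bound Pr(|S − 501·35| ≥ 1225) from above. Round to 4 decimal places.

With mean and variance of each term known, Chebyshev's inequality bounds the deviation of the sum (or sample mean).
Var(S) = n·Var(Z_i) = 501·56 = 28056.
Chebyshev: Pr(|S − 501·35| ≥ 1225) ≤ Var(S)/1225² = 28056/1500625 = 0.0187.

0.0187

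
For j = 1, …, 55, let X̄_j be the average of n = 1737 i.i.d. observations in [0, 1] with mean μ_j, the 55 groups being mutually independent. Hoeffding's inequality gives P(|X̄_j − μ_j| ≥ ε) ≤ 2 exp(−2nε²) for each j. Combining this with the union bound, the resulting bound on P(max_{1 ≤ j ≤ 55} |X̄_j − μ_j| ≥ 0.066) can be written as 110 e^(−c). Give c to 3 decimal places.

15.133

Union bound over the 55 events: P(max_{1 ≤ j ≤ 55} |X̄_j − μ_j| ≥ 0.066) ≤ 55·2·exp(−2nε²) = 110 exp(−2·1737·0.066²).
So c = 2·1737·0.066² = 15.1327.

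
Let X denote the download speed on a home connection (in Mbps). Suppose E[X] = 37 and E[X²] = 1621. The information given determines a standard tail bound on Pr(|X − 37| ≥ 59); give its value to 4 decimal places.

The first two moments determine the variance, so Chebyshev's inequality is the sharpest standard bound available.
Var(X) = E[X²] − (E[X])² = 1621 − 1369 = 252.
Chebyshev's inequality: Pr(|X − μ| ≥ t) ≤ Var(X)/t² = 252/3481 = 0.0724.

0.0724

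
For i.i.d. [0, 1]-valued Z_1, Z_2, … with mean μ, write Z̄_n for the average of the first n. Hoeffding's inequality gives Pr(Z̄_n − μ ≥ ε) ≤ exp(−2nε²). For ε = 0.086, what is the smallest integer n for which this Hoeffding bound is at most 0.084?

168

Require exp(−2nε²) ≤ 0.084, i.e. 2nε² ≥ ln(1/0.084) = 2.476938.
So n ≥ 2.476938 / (2·0.086²) = 167.451.
The smallest integer n is 168.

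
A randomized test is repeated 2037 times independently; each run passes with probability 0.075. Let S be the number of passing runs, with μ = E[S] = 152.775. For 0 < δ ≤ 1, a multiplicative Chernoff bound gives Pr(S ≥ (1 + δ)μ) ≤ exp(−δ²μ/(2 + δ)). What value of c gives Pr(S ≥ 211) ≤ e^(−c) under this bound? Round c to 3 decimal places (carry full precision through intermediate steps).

9.319

Write 211 = (1 + δ)μ, so δ = 211/152.775 − 1 = 0.381116…
Then the exponent is δ²μ/(2 + δ) = (211 − μ)² / (μ·(2 + δ)) = 9.319361.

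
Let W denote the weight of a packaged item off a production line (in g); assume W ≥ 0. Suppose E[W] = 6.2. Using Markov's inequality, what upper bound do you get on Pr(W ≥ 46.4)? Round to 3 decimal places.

0.134

Markov's inequality: for a non-negative random variable, Pr(W ≥ a) ≤ E[W]/a.
Here E[W] = 6.2 and a = 46.4, so the bound is 6.2/46.4 = 0.1336.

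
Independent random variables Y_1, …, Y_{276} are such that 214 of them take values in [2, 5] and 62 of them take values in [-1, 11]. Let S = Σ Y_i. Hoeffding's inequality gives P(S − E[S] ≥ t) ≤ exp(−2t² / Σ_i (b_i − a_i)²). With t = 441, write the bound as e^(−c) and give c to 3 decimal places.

35.836

Σ(b_i − a_i)² = 214·3² + 62·12² = 10854.
c = 2t² / 10854 = 2·441² / 10854 = 35.8358.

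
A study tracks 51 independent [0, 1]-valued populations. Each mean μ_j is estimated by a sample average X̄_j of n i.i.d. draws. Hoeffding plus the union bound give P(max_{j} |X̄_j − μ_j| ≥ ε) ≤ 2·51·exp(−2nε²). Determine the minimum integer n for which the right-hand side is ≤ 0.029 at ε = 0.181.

125

Need 2·51·exp(−2nε²) ≤ 0.029, i.e. exp(−2nε²) ≤ 0.029/102.
So 2nε² ≥ ln(102/0.029) = 8.165432.
Hence n ≥ 8.165432/(2·0.181²) = 124.621.
The smallest integer n is 125.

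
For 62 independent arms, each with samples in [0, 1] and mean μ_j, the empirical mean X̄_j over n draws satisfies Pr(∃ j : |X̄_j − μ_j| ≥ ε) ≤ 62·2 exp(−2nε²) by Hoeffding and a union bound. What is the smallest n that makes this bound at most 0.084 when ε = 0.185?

Need 2·62·exp(−2nε²) ≤ 0.084, i.e. exp(−2nε²) ≤ 0.084/124.
So 2nε² ≥ ln(124/0.084) = 7.297220.
Hence n ≥ 7.297220/(2·0.185²) = 106.607.
The smallest integer n is 107.

107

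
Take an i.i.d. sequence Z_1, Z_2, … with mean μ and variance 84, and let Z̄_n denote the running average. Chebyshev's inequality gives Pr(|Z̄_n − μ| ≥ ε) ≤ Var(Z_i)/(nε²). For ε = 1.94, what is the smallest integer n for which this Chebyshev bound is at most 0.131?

Require 84/(n·1.94²) ≤ 0.131, i.e. n ≥ 84/(0.131·1.94²) = 170.374.
The smallest integer n is 171.

171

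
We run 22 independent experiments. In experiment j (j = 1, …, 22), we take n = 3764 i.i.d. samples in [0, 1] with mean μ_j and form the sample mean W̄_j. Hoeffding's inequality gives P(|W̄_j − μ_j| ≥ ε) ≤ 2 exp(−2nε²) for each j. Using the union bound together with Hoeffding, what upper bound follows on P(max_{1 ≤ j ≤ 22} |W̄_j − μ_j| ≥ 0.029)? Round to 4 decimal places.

Per-experiment Hoeffding bound: 2·exp(−2·3764·0.029²) = 2·exp(−6.33105) = 0.0035603.
Union bound over 22 events: 22·0.0035603 = 0.07833.

0.0783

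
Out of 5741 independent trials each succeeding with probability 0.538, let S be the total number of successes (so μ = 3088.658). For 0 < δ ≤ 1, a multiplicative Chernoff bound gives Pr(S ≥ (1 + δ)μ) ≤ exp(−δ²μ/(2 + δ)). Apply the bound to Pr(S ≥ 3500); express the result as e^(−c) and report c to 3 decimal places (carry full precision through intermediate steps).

Write 3500 = (1 + δ)μ, so δ = 3500/3088.658 − 1 = 0.1331782…
Then the exponent is δ²μ/(2 + δ) = (3500 − μ)² / (μ·(2 + δ)) = 25.680835.

25.681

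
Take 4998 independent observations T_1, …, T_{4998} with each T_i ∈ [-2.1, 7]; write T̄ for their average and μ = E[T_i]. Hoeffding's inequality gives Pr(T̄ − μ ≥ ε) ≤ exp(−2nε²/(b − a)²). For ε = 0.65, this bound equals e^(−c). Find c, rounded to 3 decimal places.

51.000

c = 2nε²/(b − a)² = 2·4998·0.65² / 9.1² = 51.0000.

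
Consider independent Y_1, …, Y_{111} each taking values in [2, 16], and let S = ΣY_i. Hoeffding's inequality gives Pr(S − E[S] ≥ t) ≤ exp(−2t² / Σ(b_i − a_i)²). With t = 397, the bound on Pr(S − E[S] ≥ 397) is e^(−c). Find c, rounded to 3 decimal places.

14.489

Σ(b_i − a_i)² = 111·(14)² = 21756.
c = 2t²/21756 = 2·397²/21756 = 14.4888.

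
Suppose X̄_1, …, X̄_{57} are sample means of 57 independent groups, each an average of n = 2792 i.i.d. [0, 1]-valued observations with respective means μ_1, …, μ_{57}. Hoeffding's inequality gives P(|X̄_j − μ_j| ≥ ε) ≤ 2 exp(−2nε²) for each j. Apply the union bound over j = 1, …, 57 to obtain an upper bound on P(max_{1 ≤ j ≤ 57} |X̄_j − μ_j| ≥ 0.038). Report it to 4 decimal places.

0.0359

Per-experiment Hoeffding bound: 2·exp(−2·2792·0.038²) = 2·exp(−8.06330) = 0.00062977.
Union bound over 57 events: 57·0.00062977 = 0.03590.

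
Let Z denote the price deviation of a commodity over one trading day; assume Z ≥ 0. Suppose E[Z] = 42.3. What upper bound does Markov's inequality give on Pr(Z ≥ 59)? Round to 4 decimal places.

Markov's inequality: for a non-negative random variable, Pr(Z ≥ a) ≤ E[Z]/a.
Here E[Z] = 42.3 and a = 59, so the bound is 42.3/59 = 0.7169.

0.7169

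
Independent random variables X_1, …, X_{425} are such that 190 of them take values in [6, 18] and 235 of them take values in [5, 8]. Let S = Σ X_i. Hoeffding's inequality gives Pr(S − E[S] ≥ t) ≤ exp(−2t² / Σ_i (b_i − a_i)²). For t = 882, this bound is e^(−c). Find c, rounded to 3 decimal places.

52.785

Σ(b_i − a_i)² = 190·12² + 235·3² = 29475.
c = 2t² / 29475 = 2·882² / 29475 = 52.7853.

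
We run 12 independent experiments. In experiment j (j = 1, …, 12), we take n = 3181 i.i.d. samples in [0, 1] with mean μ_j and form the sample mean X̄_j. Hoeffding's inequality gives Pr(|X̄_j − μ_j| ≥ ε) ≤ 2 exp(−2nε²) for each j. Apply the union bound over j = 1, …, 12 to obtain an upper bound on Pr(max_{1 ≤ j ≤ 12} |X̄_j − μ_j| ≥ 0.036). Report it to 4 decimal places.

0.0063

Per-experiment Hoeffding bound: 2·exp(−2·3181·0.036²) = 2·exp(−8.24515) = 0.00052506.
Union bound over 12 events: 12·0.00052506 = 0.00630.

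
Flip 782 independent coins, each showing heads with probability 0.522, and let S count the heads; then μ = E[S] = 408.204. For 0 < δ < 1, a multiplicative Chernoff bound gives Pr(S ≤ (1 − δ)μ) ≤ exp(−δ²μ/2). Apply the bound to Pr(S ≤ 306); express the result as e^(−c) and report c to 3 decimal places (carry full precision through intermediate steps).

Write 306 = (1 − δ)μ, so δ = 1 − 306/408.204 = 0.2503748…
Then the exponent is δ²μ/2 = (μ − 306)²/(2μ) = 12.794654.

12.795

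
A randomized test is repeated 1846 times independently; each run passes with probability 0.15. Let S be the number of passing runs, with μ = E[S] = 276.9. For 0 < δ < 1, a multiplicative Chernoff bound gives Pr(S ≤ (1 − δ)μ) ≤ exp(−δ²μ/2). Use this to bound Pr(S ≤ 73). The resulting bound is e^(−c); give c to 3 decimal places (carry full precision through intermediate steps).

75.073

Write 73 = (1 − δ)μ, so δ = 1 − 73/276.9 = 0.7363669…
Then the exponent is δ²μ/2 = (μ − 73)²/(2μ) = 75.072607.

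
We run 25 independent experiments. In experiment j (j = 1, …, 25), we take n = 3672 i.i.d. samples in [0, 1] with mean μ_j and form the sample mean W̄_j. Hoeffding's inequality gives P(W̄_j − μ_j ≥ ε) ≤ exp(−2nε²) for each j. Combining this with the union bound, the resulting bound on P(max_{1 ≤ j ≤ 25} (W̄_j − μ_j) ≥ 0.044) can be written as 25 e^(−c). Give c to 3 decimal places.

Union bound over the 25 events: P(max_{1 ≤ j ≤ 25} (W̄_j − μ_j) ≥ 0.044) ≤ 25·exp(−2nε²) = 25 exp(−2·3672·0.044²).
So c = 2·3672·0.044² = 14.2180.

14.218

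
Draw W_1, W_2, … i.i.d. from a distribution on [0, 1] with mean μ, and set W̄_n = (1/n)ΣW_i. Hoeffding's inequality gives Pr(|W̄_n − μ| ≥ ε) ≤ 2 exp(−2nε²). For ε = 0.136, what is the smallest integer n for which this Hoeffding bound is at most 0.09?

84

Require 2·exp(−2nε²) ≤ 0.09, i.e. 2nε² ≥ ln(2/0.09) = 3.101093.
So n ≥ 3.101093 / (2·0.136²) = 83.831.
The smallest integer n is 84.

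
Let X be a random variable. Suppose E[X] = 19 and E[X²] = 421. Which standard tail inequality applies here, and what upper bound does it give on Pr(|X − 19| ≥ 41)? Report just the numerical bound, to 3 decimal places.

The first two moments determine the variance, so Chebyshev's inequality is the sharpest standard bound available.
Var(X) = E[X²] − (E[X])² = 421 − 361 = 60.
Chebyshev's inequality: Pr(|X − μ| ≥ t) ≤ Var(X)/t² = 60/1681 = 0.0357.

0.036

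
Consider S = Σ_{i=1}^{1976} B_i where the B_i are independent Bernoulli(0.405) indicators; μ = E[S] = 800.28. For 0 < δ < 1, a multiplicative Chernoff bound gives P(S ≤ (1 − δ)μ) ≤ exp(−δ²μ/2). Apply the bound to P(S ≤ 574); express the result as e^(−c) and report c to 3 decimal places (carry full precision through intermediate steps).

Write 574 = (1 − δ)μ, so δ = 1 − 574/800.28 = 0.282751…
Then the exponent is δ²μ/2 = (μ − 574)²/(2μ) = 31.990452.

31.990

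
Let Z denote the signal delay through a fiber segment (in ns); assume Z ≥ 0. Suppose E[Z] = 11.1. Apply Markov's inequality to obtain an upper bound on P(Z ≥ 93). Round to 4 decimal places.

0.1194

Markov's inequality: for a non-negative random variable, P(Z ≥ a) ≤ E[Z]/a.
Here E[Z] = 11.1 and a = 93, so the bound is 11.1/93 = 0.1194.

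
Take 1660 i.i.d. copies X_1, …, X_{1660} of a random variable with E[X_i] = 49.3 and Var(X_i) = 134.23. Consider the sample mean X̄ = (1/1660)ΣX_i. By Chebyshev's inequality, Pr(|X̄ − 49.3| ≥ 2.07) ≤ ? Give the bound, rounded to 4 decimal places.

0.0189

Var(X̄) = Var(X_i)/n = 134.23/1660 = 0.080861.
Chebyshev: Pr(|X̄ − 49.3| ≥ 2.07) ≤ Var(X̄)/(2.07)² = 134.23/(1660·2.07²) = 0.0189.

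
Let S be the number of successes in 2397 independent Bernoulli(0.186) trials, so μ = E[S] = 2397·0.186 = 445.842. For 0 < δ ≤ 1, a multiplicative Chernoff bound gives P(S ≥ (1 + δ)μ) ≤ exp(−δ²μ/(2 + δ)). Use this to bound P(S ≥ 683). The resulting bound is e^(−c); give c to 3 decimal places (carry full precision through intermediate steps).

Write 683 = (1 + δ)μ, so δ = 683/445.842 − 1 = 0.5319328…
Then the exponent is δ²μ/(2 + δ) = (683 − μ)² / (μ·(2 + δ)) = 49.824437.

49.824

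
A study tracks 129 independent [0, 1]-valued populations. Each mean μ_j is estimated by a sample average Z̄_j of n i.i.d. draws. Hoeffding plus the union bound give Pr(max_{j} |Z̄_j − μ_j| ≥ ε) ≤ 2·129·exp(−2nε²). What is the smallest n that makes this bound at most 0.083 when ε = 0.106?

Need 2·129·exp(−2nε²) ≤ 0.083, i.e. exp(−2nε²) ≤ 0.083/258.
So 2nε² ≥ ln(258/0.083) = 8.041874.
Hence n ≥ 8.041874/(2·0.106²) = 357.862.
The smallest integer n is 358.

358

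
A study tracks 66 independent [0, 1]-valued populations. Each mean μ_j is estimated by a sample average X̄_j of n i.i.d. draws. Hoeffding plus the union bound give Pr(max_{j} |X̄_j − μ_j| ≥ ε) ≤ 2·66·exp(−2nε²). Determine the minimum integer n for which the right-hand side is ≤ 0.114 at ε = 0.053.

1256

Need 2·66·exp(−2nε²) ≤ 0.114, i.e. exp(−2nε²) ≤ 0.114/132.
So 2nε² ≥ ln(132/0.114) = 7.054359.
Hence n ≥ 7.054359/(2·0.053²) = 1255.671.
The smallest integer n is 1256.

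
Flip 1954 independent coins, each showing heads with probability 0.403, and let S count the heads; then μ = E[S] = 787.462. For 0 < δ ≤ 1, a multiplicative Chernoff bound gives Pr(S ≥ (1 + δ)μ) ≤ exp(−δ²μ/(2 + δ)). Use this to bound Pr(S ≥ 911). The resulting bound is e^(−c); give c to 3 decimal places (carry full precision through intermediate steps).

8.986

Write 911 = (1 + δ)μ, so δ = 911/787.462 − 1 = 0.1568812…
Then the exponent is δ²μ/(2 + δ) = (911 − μ)² / (μ·(2 + δ)) = 8.985563.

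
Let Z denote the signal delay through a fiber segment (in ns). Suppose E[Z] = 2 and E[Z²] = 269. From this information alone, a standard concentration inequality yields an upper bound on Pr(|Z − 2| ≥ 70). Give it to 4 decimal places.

0.0541

The first two moments determine the variance, so Chebyshev's inequality is the sharpest standard bound available.
Var(Z) = E[Z²] − (E[Z])² = 269 − 4 = 265.
Chebyshev's inequality: Pr(|Z − μ| ≥ t) ≤ Var(Z)/t² = 265/4900 = 0.0541.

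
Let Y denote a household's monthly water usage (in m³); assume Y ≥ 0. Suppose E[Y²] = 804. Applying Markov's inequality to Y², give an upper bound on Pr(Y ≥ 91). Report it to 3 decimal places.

Since Y ≥ 0, the event {Y ≥ 91} is the same as {Y² ≥ 8281}.
Markov's inequality applied to Y² gives Pr(Y² ≥ 8281) ≤ E[Y²]/8281 = 804/8281 = 0.0971.

0.097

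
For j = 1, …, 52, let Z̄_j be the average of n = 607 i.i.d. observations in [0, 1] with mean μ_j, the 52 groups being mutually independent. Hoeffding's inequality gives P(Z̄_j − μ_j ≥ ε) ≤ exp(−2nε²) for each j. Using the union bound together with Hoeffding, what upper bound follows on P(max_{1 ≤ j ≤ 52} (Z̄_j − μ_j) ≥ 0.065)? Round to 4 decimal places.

Per-experiment Hoeffding bound: exp(−2·607·0.065²) = exp(−5.12915) = 0.0059216.
Union bound over 52 events: 52·0.0059216 = 0.30792.

0.3079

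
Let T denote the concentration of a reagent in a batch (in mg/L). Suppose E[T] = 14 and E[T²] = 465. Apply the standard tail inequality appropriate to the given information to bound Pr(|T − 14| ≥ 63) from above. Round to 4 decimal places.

The first two moments determine the variance, so Chebyshev's inequality is the sharpest standard bound available.
Var(T) = E[T²] − (E[T])² = 465 − 196 = 269.
Chebyshev's inequality: Pr(|T − μ| ≥ t) ≤ Var(T)/t² = 269/3969 = 0.0678.

0.0678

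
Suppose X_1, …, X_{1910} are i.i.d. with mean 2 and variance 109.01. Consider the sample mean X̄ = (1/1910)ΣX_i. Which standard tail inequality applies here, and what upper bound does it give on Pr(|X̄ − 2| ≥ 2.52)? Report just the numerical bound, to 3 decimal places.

With mean and variance of each term known, Chebyshev's inequality bounds the deviation of the sum (or sample mean).
Var(X̄) = Var(X_i)/n = 109.01/1910 = 0.057073.
Chebyshev: Pr(|X̄ − 2| ≥ 2.52) ≤ Var(X̄)/(2.52)² = 109.01/(1910·2.52²) = 0.0090.

0.009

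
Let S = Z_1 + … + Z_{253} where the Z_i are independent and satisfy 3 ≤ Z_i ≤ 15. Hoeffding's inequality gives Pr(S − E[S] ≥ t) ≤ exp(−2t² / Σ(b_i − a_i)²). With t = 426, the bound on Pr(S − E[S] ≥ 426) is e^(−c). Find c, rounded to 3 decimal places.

Σ(b_i − a_i)² = 253·(12)² = 36432.
c = 2t²/36432 = 2·426²/36432 = 9.9625.

9.962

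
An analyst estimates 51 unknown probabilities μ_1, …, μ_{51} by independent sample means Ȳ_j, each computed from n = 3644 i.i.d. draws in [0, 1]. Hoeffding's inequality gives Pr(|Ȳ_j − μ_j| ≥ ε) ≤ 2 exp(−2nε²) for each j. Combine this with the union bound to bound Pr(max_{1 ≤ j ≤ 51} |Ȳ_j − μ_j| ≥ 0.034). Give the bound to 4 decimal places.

0.0224

Per-experiment Hoeffding bound: 2·exp(−2·3644·0.034²) = 2·exp(−8.42493) = 0.00043866.
Union bound over 51 events: 51·0.00043866 = 0.02237.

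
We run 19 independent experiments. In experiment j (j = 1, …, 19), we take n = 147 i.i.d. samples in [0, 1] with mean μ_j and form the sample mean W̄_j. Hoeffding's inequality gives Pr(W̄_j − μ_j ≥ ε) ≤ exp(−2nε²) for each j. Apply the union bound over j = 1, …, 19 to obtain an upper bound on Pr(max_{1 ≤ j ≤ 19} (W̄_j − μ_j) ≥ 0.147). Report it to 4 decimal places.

Per-experiment Hoeffding bound: exp(−2·147·0.147²) = exp(−6.35305) = 0.0017414.
Union bound over 19 events: 19·0.0017414 = 0.03309.

0.0331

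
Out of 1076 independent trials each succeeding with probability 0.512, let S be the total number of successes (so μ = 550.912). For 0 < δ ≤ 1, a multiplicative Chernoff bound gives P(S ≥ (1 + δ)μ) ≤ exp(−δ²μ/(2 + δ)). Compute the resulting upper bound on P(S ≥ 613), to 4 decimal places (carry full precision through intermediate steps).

Write 613 = (1 + δ)μ, so δ = 613/550.912 − 1 = 0.1127004…
Then the exponent is δ²μ/(2 + δ) = (613 − μ)² / (μ·(2 + δ)) = 3.312037.
Bound = exp(−3.312037) = 0.03644.

0.0364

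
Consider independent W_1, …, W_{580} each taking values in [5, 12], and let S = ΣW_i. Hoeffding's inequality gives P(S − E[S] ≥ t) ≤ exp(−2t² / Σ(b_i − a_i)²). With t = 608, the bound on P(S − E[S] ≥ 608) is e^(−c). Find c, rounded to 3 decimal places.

Σ(b_i − a_i)² = 580·(7)² = 28420.
c = 2t²/28420 = 2·608²/28420 = 26.0144.

26.014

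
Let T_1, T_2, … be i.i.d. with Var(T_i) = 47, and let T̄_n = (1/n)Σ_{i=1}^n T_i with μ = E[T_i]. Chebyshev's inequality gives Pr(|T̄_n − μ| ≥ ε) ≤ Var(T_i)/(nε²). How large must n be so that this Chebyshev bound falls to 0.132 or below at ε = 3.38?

32

Require 47/(n·3.38²) ≤ 0.132, i.e. n ≥ 47/(0.132·3.38²) = 31.167.
The smallest integer n is 32.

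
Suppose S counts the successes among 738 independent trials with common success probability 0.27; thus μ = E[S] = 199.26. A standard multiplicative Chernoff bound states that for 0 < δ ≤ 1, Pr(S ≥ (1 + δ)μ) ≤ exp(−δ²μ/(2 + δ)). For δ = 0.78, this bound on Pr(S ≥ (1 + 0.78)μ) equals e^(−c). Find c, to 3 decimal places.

43.608

c = δ²μ/(2 + δ) = 0.78²·199.26/(2 + 0.78) = 43.6078.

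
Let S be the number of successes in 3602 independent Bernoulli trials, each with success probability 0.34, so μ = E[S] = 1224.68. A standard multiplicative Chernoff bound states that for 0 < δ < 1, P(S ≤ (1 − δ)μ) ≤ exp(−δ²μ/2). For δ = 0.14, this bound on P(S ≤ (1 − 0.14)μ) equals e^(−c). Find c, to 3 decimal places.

c = δ²μ/2 = 0.14²·1224.68/2 = 12.0019.

12.002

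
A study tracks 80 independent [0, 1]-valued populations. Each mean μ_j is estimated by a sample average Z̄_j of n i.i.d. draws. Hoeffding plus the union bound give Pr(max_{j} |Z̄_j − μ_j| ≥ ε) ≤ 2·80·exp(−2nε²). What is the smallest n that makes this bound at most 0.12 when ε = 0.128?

Need 2·80·exp(−2nε²) ≤ 0.12, i.e. exp(−2nε²) ≤ 0.12/160.
So 2nε² ≥ ln(160/0.12) = 7.195437.
Hence n ≥ 7.195437/(2·0.128²) = 219.587.
The smallest integer n is 220.

220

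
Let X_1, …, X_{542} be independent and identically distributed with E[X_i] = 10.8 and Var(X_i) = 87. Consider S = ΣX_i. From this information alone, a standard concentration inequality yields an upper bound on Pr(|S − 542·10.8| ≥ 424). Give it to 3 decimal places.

With mean and variance of each term known, Chebyshev's inequality bounds the deviation of the sum (or sample mean).
Var(S) = n·Var(X_i) = 542·87 = 47154.
Chebyshev: Pr(|S − 542·10.8| ≥ 424) ≤ Var(S)/424² = 47154/179776 = 0.2623.

0.262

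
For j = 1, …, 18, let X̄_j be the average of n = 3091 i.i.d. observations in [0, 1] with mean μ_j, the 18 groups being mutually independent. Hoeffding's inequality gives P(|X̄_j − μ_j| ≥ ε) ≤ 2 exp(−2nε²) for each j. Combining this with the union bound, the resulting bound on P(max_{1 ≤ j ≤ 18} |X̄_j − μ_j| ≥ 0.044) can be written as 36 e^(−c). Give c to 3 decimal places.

Union bound over the 18 events: P(max_{1 ≤ j ≤ 18} |X̄_j − μ_j| ≥ 0.044) ≤ 18·2·exp(−2nε²) = 36 exp(−2·3091·0.044²).
So c = 2·3091·0.044² = 11.9684.

11.968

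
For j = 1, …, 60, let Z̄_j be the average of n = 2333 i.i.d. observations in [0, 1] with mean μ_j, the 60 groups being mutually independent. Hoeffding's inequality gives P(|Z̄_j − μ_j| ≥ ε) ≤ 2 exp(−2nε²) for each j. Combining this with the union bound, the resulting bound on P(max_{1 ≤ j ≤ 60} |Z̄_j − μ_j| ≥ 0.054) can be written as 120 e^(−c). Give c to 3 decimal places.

13.606

Union bound over the 60 events: P(max_{1 ≤ j ≤ 60} |Z̄_j − μ_j| ≥ 0.054) ≤ 60·2·exp(−2nε²) = 120 exp(−2·2333·0.054²).
So c = 2·2333·0.054² = 13.6061.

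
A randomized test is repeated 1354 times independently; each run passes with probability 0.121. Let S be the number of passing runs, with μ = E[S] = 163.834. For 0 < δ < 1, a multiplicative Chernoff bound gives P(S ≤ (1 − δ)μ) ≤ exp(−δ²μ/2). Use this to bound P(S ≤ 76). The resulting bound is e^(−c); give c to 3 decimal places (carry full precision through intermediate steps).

23.545

Write 76 = (1 − δ)μ, so δ = 1 − 76/163.834 = 0.5361158…
Then the exponent is δ²μ/2 = (μ − 76)²/(2μ) = 23.544599.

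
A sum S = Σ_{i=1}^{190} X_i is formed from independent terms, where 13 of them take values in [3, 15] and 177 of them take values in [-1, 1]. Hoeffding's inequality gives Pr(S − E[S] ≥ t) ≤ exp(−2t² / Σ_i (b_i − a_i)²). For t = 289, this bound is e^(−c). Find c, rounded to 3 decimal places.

64.745

Σ(b_i − a_i)² = 13·12² + 177·2² = 2580.
c = 2t² / 2580 = 2·289² / 2580 = 64.7450.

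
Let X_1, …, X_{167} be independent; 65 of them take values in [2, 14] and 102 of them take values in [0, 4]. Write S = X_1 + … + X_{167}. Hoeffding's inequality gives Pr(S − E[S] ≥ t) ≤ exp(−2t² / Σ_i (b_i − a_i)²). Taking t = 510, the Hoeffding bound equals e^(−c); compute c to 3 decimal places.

Σ(b_i − a_i)² = 65·12² + 102·4² = 10992.
c = 2t² / 10992 = 2·510² / 10992 = 47.3253.

47.325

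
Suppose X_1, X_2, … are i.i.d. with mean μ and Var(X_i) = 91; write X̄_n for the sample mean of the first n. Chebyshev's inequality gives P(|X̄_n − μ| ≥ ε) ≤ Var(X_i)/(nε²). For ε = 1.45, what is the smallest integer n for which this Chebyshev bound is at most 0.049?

884

Require 91/(n·1.45²) ≤ 0.049, i.e. n ≥ 91/(0.049·1.45²) = 883.302.
The smallest integer n is 884.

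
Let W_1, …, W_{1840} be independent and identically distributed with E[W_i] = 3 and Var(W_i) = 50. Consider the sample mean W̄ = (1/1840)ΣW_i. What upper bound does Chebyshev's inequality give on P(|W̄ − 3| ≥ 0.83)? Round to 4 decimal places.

Var(W̄) = Var(W_i)/n = 50/1840 = 0.027174.
Chebyshev: P(|W̄ − 3| ≥ 0.83) ≤ Var(W̄)/(0.83)² = 50/(1840·0.83²) = 0.0394.

0.0394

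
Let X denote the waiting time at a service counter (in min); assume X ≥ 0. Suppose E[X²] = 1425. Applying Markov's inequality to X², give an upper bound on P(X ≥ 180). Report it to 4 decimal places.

Since X ≥ 0, the event {X ≥ 180} is the same as {X² ≥ 32400}.
Markov's inequality applied to X² gives P(X² ≥ 32400) ≤ E[X²]/32400 = 1425/32400 = 0.0440.

0.0440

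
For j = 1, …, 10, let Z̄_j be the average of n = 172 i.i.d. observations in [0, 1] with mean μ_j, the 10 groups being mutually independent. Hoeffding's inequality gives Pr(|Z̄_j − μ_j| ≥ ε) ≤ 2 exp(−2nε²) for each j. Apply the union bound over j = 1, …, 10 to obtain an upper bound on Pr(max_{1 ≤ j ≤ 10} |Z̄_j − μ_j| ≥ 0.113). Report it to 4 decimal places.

0.2474

Per-experiment Hoeffding bound: 2·exp(−2·172·0.113²) = 2·exp(−4.39254) = 0.024739.
Union bound over 10 events: 10·0.024739 = 0.24739.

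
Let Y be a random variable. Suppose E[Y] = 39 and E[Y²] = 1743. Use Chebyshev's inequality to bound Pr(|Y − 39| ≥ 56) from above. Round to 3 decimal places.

Var(Y) = E[Y²] − (E[Y])² = 1743 − 1521 = 222.
Chebyshev's inequality: Pr(|Y − μ| ≥ t) ≤ Var(Y)/t² = 222/3136 = 0.0708.

0.071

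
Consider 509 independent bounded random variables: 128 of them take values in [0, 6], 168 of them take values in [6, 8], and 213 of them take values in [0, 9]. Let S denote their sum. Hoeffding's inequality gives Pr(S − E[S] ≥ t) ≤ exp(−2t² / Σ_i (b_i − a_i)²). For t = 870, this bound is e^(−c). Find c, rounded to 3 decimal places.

Σ(b_i − a_i)² = 128·6² + 168·2² + 213·9² = 22533.
c = 2t² / 22533 = 2·870² / 22533 = 67.1815.

67.181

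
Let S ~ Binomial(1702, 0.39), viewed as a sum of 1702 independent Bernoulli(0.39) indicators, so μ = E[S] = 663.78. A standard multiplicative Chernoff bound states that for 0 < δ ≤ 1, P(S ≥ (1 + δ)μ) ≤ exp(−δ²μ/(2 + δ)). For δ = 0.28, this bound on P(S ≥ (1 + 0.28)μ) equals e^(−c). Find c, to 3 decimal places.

22.825

c = δ²μ/(2 + δ) = 0.28²·663.78/(2 + 0.28) = 22.8247.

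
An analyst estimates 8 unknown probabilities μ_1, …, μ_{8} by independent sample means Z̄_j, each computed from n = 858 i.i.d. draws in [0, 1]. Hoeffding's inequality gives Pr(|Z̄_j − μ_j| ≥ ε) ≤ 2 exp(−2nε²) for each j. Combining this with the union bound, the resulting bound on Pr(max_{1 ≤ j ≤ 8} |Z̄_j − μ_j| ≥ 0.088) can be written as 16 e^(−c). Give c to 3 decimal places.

Union bound over the 8 events: Pr(max_{1 ≤ j ≤ 8} |Z̄_j − μ_j| ≥ 0.088) ≤ 8·2·exp(−2nε²) = 16 exp(−2·858·0.088²).
So c = 2·858·0.088² = 13.2887.

13.289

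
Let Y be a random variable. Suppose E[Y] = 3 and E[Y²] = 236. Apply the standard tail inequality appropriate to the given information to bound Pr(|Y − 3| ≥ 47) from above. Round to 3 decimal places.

0.103

The first two moments determine the variance, so Chebyshev's inequality is the sharpest standard bound available.
Var(Y) = E[Y²] − (E[Y])² = 236 − 9 = 227.
Chebyshev's inequality: Pr(|Y − μ| ≥ t) ≤ Var(Y)/t² = 227/2209 = 0.1028.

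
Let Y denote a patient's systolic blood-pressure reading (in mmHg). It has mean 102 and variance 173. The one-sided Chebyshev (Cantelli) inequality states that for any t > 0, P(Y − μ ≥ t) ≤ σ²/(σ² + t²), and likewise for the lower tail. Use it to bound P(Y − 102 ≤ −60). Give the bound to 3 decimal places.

0.046

Here σ² = 173 and t = 60, so σ² + t² = 3773.
Cantelli's bound: 173/3773 = 0.0459.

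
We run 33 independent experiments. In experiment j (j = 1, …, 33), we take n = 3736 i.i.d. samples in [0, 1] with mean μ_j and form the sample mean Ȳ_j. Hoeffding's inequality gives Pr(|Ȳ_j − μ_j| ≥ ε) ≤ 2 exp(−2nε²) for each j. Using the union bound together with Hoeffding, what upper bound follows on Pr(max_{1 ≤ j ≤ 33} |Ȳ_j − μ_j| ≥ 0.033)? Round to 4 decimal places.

Per-experiment Hoeffding bound: 2·exp(−2·3736·0.033²) = 2·exp(−8.13701) = 0.00058502.
Union bound over 33 events: 33·0.00058502 = 0.01931.

0.0193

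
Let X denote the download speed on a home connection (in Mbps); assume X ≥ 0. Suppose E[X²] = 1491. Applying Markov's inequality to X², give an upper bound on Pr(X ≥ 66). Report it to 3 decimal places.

Since X ≥ 0, the event {X ≥ 66} is the same as {X² ≥ 4356}.
Markov's inequality applied to X² gives Pr(X² ≥ 4356) ≤ E[X²]/4356 = 1491/4356 = 0.3423.

0.342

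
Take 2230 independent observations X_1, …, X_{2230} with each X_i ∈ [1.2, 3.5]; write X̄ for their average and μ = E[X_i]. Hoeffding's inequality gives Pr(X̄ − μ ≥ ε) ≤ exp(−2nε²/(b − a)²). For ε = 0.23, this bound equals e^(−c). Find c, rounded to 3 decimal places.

44.600

c = 2nε²/(b − a)² = 2·2230·0.23² / 2.3² = 44.6000.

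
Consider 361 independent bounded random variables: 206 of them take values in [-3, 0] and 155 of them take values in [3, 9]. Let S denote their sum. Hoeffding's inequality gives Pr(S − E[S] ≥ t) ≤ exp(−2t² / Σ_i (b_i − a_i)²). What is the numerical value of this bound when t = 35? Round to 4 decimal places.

0.7192

Σ(b_i − a_i)² = 206·3² + 155·6² = 7434.
Exponent = 2·35² / 7434 = 0.32957.
Bound = exp(−0.32957) = 0.71924.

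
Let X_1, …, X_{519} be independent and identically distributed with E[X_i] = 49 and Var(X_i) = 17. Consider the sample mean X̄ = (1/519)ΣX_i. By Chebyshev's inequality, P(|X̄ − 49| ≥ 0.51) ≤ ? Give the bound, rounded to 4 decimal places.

0.1259

Var(X̄) = Var(X_i)/n = 17/519 = 0.032755.
Chebyshev: P(|X̄ − 49| ≥ 0.51) ≤ Var(X̄)/(0.51)² = 17/(519·0.51²) = 0.1259.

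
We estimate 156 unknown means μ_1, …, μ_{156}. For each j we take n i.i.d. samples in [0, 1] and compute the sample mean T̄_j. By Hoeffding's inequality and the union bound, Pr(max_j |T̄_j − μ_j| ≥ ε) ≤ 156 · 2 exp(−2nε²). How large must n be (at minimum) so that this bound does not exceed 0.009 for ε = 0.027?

7170

Need 2·156·exp(−2nε²) ≤ 0.009, i.e. exp(−2nε²) ≤ 0.009/312.
So 2nε² ≥ ln(312/0.009) = 10.453534.
Hence n ≥ 10.453534/(2·0.027²) = 7169.776.
The smallest integer n is 7170.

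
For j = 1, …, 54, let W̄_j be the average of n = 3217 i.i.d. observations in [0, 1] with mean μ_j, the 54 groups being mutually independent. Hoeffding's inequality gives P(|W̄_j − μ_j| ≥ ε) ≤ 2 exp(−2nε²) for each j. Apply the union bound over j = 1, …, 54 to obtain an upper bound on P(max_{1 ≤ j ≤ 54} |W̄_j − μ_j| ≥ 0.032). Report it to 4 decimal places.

Per-experiment Hoeffding bound: 2·exp(−2·3217·0.032²) = 2·exp(−6.58842) = 0.0027524.
Union bound over 54 events: 54·0.0027524 = 0.14863.

0.1486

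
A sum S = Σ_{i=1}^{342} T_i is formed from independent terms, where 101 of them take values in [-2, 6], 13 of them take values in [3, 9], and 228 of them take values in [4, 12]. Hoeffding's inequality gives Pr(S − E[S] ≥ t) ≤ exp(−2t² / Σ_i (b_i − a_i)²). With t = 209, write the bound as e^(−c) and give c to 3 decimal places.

4.059

Σ(b_i − a_i)² = 101·8² + 13·6² + 228·8² = 21524.
c = 2t² / 21524 = 2·209² / 21524 = 4.0588.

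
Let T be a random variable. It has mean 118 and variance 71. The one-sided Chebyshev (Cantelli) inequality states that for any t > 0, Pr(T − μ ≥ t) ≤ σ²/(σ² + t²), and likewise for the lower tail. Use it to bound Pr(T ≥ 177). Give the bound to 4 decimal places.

0.0200

Here σ² = 71 and t = 59, so σ² + t² = 3552.
Cantelli's bound: 71/3552 = 0.0200.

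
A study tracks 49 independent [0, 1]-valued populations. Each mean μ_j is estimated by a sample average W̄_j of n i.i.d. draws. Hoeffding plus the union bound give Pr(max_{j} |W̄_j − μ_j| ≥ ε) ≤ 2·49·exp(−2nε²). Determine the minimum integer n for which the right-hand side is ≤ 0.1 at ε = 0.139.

Need 2·49·exp(−2nε²) ≤ 0.1, i.e. exp(−2nε²) ≤ 0.1/98.
So 2nε² ≥ ln(98/0.1) = 6.887553.
Hence n ≥ 6.887553/(2·0.139²) = 178.240.
The smallest integer n is 179.

179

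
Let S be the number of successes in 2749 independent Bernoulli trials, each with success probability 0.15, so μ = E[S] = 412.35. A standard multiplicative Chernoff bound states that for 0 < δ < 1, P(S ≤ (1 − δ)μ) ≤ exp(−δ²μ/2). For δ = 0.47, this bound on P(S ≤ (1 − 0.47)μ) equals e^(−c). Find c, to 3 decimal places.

45.544

c = δ²μ/2 = 0.47²·412.35/2 = 45.5441.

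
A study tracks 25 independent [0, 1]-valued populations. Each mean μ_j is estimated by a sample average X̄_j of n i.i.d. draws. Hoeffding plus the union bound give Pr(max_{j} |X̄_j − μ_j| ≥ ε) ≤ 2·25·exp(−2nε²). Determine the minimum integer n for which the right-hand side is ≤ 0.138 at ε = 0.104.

273

Need 2·25·exp(−2nε²) ≤ 0.138, i.e. exp(−2nε²) ≤ 0.138/50.
So 2nε² ≥ ln(50/0.138) = 5.892525.
Hence n ≥ 5.892525/(2·0.104²) = 272.399.
The smallest integer n is 273.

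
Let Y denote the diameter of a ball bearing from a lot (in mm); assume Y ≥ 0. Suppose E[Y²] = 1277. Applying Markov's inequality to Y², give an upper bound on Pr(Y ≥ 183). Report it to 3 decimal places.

Since Y ≥ 0, the event {Y ≥ 183} is the same as {Y² ≥ 33489}.
Markov's inequality applied to Y² gives Pr(Y² ≥ 33489) ≤ E[Y²]/33489 = 1277/33489 = 0.0381.

0.038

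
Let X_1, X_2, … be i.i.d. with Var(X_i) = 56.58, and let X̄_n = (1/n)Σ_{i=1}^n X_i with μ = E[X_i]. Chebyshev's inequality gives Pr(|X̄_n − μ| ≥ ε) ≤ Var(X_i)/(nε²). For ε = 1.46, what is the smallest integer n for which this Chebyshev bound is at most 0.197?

Require 56.58/(n·1.46²) ≤ 0.197, i.e. n ≥ 56.58/(0.197·1.46²) = 134.738.
The smallest integer n is 135.

135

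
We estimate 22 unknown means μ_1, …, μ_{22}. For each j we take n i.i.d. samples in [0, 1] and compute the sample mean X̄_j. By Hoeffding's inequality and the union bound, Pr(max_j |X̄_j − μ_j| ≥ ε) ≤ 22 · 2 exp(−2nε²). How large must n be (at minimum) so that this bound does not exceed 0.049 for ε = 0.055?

1124

Need 2·22·exp(−2nε²) ≤ 0.049, i.e. exp(−2nε²) ≤ 0.049/44.
So 2nε² ≥ ln(44/0.049) = 6.800125.
Hence n ≥ 6.800125/(2·0.055²) = 1123.988.
The smallest integer n is 1124.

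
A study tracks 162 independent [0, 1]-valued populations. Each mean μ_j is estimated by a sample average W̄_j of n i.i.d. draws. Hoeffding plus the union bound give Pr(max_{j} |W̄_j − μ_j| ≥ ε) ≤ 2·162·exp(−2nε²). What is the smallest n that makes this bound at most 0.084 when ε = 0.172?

Need 2·162·exp(−2nε²) ≤ 0.084, i.e. exp(−2nε²) ≤ 0.084/324.
So 2nε² ≥ ln(324/0.084) = 8.257682.
Hence n ≥ 8.257682/(2·0.172²) = 139.563.
The smallest integer n is 140.

140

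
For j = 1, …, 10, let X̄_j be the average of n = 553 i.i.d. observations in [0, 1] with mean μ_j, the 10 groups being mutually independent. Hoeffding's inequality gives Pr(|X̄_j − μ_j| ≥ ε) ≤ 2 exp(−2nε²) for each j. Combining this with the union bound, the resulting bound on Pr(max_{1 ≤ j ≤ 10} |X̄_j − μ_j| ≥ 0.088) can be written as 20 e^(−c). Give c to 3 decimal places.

Union bound over the 10 events: Pr(max_{1 ≤ j ≤ 10} |X̄_j − μ_j| ≥ 0.088) ≤ 10·2·exp(−2nε²) = 20 exp(−2·553·0.088²).
So c = 2·553·0.088² = 8.5649.

8.565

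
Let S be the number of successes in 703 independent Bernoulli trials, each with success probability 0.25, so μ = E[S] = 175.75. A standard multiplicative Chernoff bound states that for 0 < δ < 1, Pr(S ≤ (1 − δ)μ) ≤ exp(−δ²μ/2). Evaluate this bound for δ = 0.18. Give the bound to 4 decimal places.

Exponent = δ²μ/2 = 0.18²·175.75/2 = 2.8472.
Bound = exp(−2.8472) = 0.05801.

0.0580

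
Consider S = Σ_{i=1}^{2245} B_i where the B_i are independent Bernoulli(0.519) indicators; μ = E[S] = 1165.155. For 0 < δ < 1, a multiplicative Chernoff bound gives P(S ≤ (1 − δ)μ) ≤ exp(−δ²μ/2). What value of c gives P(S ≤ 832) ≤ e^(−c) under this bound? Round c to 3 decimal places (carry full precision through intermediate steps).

47.630

Write 832 = (1 − δ)μ, so δ = 1 − 832/1165.155 = 0.2859319…
Then the exponent is δ²μ/2 = (μ − 832)²/(2μ) = 47.629824.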